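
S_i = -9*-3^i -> [-9, 27, -81, 243, -729]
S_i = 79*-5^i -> [79, -395, 1975, -9875, 49375]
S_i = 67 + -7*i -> [67, 60, 53, 46, 39]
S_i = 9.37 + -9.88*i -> [9.37, -0.51, -10.39, -20.27, -30.15]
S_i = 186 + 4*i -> [186, 190, 194, 198, 202]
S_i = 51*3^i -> [51, 153, 459, 1377, 4131]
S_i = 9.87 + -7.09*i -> [9.87, 2.78, -4.31, -11.4, -18.49]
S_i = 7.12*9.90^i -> [7.12, 70.49, 697.83, 6908.53, 68394.44]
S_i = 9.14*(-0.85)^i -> [9.14, -7.77, 6.6, -5.61, 4.77]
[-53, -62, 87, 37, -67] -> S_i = Random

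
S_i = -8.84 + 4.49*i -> [-8.84, -4.35, 0.14, 4.63, 9.12]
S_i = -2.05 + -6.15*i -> [-2.05, -8.2, -14.35, -20.5, -26.65]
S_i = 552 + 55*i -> [552, 607, 662, 717, 772]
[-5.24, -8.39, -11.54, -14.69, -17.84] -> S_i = -5.24 + -3.15*i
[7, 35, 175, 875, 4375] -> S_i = 7*5^i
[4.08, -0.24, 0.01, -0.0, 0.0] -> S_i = 4.08*(-0.06)^i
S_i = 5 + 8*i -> [5, 13, 21, 29, 37]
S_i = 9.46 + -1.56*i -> [9.46, 7.9, 6.34, 4.78, 3.22]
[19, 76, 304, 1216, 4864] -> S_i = 19*4^i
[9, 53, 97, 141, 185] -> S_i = 9 + 44*i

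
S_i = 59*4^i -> [59, 236, 944, 3776, 15104]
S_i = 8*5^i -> [8, 40, 200, 1000, 5000]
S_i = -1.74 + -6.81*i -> [-1.74, -8.55, -15.36, -22.17, -28.98]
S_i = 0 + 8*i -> [0, 8, 16, 24, 32]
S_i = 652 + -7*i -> [652, 645, 638, 631, 624]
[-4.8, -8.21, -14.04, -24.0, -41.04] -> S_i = -4.80*1.71^i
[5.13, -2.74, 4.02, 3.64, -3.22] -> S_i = Random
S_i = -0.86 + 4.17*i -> [-0.86, 3.31, 7.48, 11.65, 15.82]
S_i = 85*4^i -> [85, 340, 1360, 5440, 21760]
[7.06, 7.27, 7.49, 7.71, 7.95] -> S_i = 7.06*1.03^i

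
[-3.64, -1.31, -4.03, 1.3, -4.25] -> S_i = Random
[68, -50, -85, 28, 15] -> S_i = Random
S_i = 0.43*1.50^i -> [0.43, 0.64, 0.97, 1.45, 2.18]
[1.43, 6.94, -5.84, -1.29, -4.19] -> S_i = Random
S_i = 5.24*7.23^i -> [5.24, 37.89, 273.91, 1980.37, 14318.07]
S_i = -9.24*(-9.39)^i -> [-9.24, 86.76, -814.71, 7650.13, -71834.71]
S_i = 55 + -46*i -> [55, 9, -37, -83, -129]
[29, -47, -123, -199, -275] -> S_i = 29 + -76*i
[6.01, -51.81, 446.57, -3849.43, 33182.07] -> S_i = 6.01*(-8.62)^i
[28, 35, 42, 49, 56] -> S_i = 28 + 7*i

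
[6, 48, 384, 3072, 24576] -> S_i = 6*8^i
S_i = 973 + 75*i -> [973, 1048, 1123, 1198, 1273]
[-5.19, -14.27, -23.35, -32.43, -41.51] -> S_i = -5.19 + -9.08*i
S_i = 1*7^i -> [1, 7, 49, 343, 2401]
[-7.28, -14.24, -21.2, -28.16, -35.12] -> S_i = -7.28 + -6.96*i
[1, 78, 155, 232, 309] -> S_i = 1 + 77*i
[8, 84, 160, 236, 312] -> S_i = 8 + 76*i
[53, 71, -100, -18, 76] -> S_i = Random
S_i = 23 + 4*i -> [23, 27, 31, 35, 39]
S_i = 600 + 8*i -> [600, 608, 616, 624, 632]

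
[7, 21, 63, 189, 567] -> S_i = 7*3^i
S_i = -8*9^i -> [-8, -72, -648, -5832, -52488]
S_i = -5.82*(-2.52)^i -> [-5.82, 14.67, -36.96, 93.14, -234.71]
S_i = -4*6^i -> [-4, -24, -144, -864, -5184]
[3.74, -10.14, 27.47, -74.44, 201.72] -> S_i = 3.74*(-2.71)^i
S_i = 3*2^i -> [3, 6, 12, 24, 48]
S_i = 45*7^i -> [45, 315, 2205, 15435, 108045]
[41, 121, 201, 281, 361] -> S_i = 41 + 80*i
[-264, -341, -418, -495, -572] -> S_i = -264 + -77*i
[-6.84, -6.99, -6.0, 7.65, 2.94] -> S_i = Random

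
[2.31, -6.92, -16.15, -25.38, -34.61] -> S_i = 2.31 + -9.23*i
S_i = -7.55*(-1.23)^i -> [-7.55, 9.29, -11.42, 14.05, -17.28]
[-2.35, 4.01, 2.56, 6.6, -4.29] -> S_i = Random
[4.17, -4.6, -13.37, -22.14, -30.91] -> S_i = 4.17 + -8.77*i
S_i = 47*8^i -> [47, 376, 3008, 24064, 192512]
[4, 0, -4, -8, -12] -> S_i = 4 + -4*i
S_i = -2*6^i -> [-2, -12, -72, -432, -2592]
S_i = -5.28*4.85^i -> [-5.28, -25.61, -124.2, -602.36, -2921.47]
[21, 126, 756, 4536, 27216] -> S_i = 21*6^i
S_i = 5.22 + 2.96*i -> [5.22, 8.18, 11.14, 14.1, 17.06]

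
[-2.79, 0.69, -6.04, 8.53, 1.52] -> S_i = Random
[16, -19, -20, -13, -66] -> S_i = Random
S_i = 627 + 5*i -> [627, 632, 637, 642, 647]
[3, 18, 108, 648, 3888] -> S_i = 3*6^i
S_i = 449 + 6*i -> [449, 455, 461, 467, 473]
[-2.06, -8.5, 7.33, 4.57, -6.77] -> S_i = Random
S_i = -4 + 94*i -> [-4, 90, 184, 278, 372]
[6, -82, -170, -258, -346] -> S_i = 6 + -88*i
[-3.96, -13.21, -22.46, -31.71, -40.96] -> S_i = -3.96 + -9.25*i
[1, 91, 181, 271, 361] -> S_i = 1 + 90*i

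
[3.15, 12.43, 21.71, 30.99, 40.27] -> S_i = 3.15 + 9.28*i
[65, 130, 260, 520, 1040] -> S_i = 65*2^i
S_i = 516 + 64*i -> [516, 580, 644, 708, 772]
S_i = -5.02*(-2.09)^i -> [-5.02, 10.49, -21.93, 45.83, -95.78]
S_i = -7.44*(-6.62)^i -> [-7.44, 49.25, -326.05, 2158.47, -14289.1]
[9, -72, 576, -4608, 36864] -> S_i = 9*-8^i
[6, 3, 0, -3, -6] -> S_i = 6 + -3*i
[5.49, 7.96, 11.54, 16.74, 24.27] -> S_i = 5.49*1.45^i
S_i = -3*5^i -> [-3, -15, -75, -375, -1875]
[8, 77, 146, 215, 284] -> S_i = 8 + 69*i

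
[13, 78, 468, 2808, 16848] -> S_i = 13*6^i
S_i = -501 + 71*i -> [-501, -430, -359, -288, -217]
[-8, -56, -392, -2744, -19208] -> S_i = -8*7^i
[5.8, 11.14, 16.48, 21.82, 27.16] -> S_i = 5.80 + 5.34*i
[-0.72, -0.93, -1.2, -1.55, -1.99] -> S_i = -0.72*1.29^i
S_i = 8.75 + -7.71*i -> [8.75, 1.04, -6.67, -14.38, -22.09]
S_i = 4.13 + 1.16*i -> [4.13, 5.29, 6.45, 7.61, 8.77]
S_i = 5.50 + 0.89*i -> [5.5, 6.39, 7.28, 8.17, 9.06]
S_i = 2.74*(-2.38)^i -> [2.74, -6.52, 15.52, -36.94, 87.91]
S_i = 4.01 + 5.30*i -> [4.01, 9.31, 14.61, 19.91, 25.21]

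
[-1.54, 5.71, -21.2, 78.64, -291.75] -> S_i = -1.54*(-3.71)^i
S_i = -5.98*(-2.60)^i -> [-5.98, 15.55, -40.42, 105.1, -273.27]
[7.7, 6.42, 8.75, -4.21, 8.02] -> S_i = Random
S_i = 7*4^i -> [7, 28, 112, 448, 1792]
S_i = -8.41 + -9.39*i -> [-8.41, -17.8, -27.19, -36.58, -45.97]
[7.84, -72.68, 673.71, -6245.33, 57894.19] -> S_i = 7.84*(-9.27)^i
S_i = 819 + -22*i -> [819, 797, 775, 753, 731]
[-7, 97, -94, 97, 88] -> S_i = Random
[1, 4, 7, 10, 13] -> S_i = 1 + 3*i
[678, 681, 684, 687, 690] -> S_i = 678 + 3*i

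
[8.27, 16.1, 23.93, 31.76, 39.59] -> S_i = 8.27 + 7.83*i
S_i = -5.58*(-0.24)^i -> [-5.58, 1.34, -0.32, 0.08, -0.02]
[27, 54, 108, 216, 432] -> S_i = 27*2^i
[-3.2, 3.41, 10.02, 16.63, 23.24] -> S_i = -3.20 + 6.61*i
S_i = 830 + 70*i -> [830, 900, 970, 1040, 1110]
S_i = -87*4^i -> [-87, -348, -1392, -5568, -22272]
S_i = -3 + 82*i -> [-3, 79, 161, 243, 325]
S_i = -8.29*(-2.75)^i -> [-8.29, 22.8, -62.69, 172.41, -474.12]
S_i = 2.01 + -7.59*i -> [2.01, -5.58, -13.17, -20.76, -28.35]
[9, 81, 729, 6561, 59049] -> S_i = 9*9^i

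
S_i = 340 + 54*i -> [340, 394, 448, 502, 556]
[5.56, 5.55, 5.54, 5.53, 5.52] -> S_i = 5.56 + -0.01*i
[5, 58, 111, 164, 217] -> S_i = 5 + 53*i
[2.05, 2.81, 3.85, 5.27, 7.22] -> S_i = 2.05*1.37^i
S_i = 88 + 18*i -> [88, 106, 124, 142, 160]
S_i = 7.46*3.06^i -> [7.46, 22.83, 69.85, 213.75, 654.07]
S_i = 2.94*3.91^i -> [2.94, 11.5, 44.95, 175.74, 687.15]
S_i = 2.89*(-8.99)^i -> [2.89, -25.98, 233.57, -2099.8, 18877.16]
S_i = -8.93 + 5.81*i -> [-8.93, -3.12, 2.69, 8.5, 14.31]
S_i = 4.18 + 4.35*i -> [4.18, 8.53, 12.88, 17.23, 21.58]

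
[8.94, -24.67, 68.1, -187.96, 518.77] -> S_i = 8.94*(-2.76)^i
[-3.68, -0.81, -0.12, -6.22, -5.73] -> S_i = Random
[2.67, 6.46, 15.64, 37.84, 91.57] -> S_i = 2.67*2.42^i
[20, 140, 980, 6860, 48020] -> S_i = 20*7^i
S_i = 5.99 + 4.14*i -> [5.99, 10.13, 14.27, 18.41, 22.55]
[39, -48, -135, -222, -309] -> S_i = 39 + -87*i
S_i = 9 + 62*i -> [9, 71, 133, 195, 257]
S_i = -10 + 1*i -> [-10, -9, -8, -7, -6]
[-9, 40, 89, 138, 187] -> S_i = -9 + 49*i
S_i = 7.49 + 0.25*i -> [7.49, 7.74, 7.99, 8.24, 8.49]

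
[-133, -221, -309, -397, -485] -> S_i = -133 + -88*i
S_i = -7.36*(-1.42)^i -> [-7.36, 10.45, -14.84, 21.07, -29.92]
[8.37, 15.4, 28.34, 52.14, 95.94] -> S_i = 8.37*1.84^i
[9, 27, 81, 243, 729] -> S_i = 9*3^i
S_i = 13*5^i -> [13, 65, 325, 1625, 8125]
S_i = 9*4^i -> [9, 36, 144, 576, 2304]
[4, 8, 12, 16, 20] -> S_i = 4 + 4*i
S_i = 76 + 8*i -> [76, 84, 92, 100, 108]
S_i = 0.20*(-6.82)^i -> [0.2, -1.36, 9.3, -63.44, 432.68]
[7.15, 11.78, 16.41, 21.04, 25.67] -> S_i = 7.15 + 4.63*i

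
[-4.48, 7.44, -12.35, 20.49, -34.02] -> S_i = -4.48*(-1.66)^i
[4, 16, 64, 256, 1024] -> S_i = 4*4^i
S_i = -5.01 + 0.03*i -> [-5.01, -4.98, -4.95, -4.92, -4.89]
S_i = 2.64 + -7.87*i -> [2.64, -5.23, -13.1, -20.97, -28.84]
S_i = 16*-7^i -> [16, -112, 784, -5488, 38416]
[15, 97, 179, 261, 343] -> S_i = 15 + 82*i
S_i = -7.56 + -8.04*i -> [-7.56, -15.6, -23.64, -31.68, -39.72]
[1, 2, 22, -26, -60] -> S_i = Random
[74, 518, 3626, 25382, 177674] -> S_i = 74*7^i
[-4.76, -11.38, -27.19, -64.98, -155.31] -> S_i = -4.76*2.39^i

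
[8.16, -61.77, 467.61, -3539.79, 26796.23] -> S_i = 8.16*(-7.57)^i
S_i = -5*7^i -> [-5, -35, -245, -1715, -12005]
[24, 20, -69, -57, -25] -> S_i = Random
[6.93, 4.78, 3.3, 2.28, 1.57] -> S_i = 6.93*0.69^i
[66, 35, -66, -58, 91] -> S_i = Random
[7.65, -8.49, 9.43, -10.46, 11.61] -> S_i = 7.65*(-1.11)^i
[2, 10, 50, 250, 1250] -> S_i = 2*5^i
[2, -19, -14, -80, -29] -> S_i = Random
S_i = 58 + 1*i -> [58, 59, 60, 61, 62]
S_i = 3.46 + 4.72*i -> [3.46, 8.18, 12.9, 17.62, 22.34]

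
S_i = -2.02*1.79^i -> [-2.02, -3.62, -6.47, -11.59, -20.74]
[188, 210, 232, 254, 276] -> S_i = 188 + 22*i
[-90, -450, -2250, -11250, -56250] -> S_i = -90*5^i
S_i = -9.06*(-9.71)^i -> [-9.06, 87.97, -854.21, 8294.42, -80538.79]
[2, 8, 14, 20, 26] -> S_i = 2 + 6*i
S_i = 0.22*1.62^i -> [0.22, 0.36, 0.58, 0.94, 1.52]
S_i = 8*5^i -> [8, 40, 200, 1000, 5000]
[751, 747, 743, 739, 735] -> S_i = 751 + -4*i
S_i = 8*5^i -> [8, 40, 200, 1000, 5000]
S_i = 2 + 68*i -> [2, 70, 138, 206, 274]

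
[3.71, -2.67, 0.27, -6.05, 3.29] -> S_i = Random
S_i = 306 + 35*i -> [306, 341, 376, 411, 446]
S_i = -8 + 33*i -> [-8, 25, 58, 91, 124]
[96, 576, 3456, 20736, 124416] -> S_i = 96*6^i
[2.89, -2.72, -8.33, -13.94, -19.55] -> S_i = 2.89 + -5.61*i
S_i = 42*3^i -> [42, 126, 378, 1134, 3402]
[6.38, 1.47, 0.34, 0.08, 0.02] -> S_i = 6.38*0.23^i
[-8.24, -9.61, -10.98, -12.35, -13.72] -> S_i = -8.24 + -1.37*i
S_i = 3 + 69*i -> [3, 72, 141, 210, 279]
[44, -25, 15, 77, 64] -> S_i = Random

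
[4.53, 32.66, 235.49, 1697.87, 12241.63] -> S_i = 4.53*7.21^i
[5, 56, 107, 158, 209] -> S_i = 5 + 51*i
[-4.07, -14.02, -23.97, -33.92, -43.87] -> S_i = -4.07 + -9.95*i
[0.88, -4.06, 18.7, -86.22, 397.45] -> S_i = 0.88*(-4.61)^i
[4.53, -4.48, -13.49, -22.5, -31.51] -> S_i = 4.53 + -9.01*i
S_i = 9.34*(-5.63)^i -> [9.34, -52.58, 296.05, -1666.76, 9383.84]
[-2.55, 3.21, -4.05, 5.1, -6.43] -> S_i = -2.55*(-1.26)^i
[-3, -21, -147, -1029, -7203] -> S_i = -3*7^i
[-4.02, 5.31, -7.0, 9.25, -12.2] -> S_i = -4.02*(-1.32)^i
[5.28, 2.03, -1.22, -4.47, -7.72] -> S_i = 5.28 + -3.25*i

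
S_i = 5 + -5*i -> [5, 0, -5, -10, -15]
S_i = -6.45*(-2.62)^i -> [-6.45, 16.9, -44.28, 116.0, -303.92]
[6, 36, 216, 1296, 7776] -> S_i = 6*6^i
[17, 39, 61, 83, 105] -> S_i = 17 + 22*i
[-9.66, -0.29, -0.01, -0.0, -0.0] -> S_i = -9.66*0.03^i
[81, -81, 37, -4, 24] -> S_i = Random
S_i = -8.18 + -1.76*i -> [-8.18, -9.94, -11.7, -13.46, -15.22]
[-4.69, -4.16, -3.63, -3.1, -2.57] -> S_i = -4.69 + 0.53*i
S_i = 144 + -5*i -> [144, 139, 134, 129, 124]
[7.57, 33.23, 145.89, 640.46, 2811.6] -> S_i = 7.57*4.39^i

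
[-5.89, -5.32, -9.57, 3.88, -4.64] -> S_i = Random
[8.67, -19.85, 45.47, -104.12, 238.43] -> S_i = 8.67*(-2.29)^i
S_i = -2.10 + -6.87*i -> [-2.1, -8.97, -15.84, -22.71, -29.58]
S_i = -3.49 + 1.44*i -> [-3.49, -2.05, -0.61, 0.83, 2.27]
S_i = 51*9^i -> [51, 459, 4131, 37179, 334611]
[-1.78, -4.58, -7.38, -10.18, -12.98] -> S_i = -1.78 + -2.80*i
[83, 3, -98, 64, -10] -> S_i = Random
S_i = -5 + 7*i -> [-5, 2, 9, 16, 23]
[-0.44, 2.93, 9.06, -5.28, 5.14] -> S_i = Random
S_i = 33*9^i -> [33, 297, 2673, 24057, 216513]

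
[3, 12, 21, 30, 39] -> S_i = 3 + 9*i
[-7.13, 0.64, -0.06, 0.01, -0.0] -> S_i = -7.13*(-0.09)^i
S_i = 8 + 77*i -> [8, 85, 162, 239, 316]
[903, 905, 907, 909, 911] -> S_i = 903 + 2*i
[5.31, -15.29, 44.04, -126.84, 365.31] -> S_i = 5.31*(-2.88)^i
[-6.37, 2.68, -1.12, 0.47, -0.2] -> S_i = -6.37*(-0.42)^i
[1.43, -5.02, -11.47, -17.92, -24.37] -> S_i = 1.43 + -6.45*i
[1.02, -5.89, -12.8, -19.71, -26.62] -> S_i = 1.02 + -6.91*i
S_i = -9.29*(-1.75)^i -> [-9.29, 16.26, -28.45, 49.79, -87.13]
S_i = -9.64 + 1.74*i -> [-9.64, -7.9, -6.16, -4.42, -2.68]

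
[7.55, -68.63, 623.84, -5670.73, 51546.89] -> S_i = 7.55*(-9.09)^i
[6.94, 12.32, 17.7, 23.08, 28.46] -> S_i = 6.94 + 5.38*i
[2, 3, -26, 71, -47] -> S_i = Random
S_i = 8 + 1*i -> [8, 9, 10, 11, 12]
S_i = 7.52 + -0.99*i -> [7.52, 6.53, 5.54, 4.55, 3.56]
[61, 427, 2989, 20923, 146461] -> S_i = 61*7^i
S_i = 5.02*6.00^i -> [5.02, 30.12, 180.72, 1084.32, 6505.92]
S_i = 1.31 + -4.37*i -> [1.31, -3.06, -7.43, -11.8, -16.17]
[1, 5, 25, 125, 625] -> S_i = 1*5^i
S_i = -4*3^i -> [-4, -12, -36, -108, -324]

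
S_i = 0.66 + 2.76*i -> [0.66, 3.42, 6.18, 8.94, 11.7]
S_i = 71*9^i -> [71, 639, 5751, 51759, 465831]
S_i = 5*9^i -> [5, 45, 405, 3645, 32805]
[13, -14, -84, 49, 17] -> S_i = Random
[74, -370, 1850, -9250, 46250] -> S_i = 74*-5^i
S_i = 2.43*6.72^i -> [2.43, 16.33, 109.73, 737.42, 4955.45]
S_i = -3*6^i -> [-3, -18, -108, -648, -3888]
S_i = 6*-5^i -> [6, -30, 150, -750, 3750]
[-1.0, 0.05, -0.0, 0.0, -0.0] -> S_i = -1.00*(-0.05)^i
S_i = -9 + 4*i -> [-9, -5, -1, 3, 7]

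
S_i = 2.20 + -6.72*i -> [2.2, -4.52, -11.24, -17.96, -24.68]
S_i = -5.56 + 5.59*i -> [-5.56, 0.03, 5.62, 11.21, 16.8]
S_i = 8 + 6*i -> [8, 14, 20, 26, 32]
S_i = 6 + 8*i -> [6, 14, 22, 30, 38]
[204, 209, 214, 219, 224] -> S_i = 204 + 5*i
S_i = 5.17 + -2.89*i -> [5.17, 2.28, -0.61, -3.5, -6.39]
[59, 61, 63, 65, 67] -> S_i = 59 + 2*i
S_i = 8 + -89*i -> [8, -81, -170, -259, -348]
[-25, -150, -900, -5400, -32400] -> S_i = -25*6^i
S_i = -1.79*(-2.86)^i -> [-1.79, 5.12, -14.64, 41.87, -119.76]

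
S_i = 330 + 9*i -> [330, 339, 348, 357, 366]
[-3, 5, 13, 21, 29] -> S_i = -3 + 8*i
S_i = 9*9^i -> [9, 81, 729, 6561, 59049]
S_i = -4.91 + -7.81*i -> [-4.91, -12.72, -20.53, -28.34, -36.15]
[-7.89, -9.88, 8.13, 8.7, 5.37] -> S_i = Random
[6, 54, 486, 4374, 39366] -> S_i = 6*9^i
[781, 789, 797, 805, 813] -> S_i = 781 + 8*i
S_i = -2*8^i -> [-2, -16, -128, -1024, -8192]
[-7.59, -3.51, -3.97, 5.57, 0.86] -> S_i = Random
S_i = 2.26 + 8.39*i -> [2.26, 10.65, 19.04, 27.43, 35.82]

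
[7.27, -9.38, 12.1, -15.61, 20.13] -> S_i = 7.27*(-1.29)^i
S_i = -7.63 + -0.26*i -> [-7.63, -7.89, -8.15, -8.41, -8.67]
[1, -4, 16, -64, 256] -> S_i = 1*-4^i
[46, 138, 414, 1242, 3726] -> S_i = 46*3^i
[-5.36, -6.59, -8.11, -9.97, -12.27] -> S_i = -5.36*1.23^i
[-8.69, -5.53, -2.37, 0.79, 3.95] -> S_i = -8.69 + 3.16*i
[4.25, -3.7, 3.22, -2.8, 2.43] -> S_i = 4.25*(-0.87)^i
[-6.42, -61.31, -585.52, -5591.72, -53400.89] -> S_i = -6.42*9.55^i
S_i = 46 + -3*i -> [46, 43, 40, 37, 34]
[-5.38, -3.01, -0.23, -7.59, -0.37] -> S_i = Random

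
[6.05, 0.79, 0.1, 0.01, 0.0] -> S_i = 6.05*0.13^i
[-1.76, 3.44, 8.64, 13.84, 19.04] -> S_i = -1.76 + 5.20*i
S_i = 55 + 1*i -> [55, 56, 57, 58, 59]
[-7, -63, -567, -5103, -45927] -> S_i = -7*9^i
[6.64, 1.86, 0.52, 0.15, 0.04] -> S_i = 6.64*0.28^i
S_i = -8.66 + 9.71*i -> [-8.66, 1.05, 10.76, 20.47, 30.18]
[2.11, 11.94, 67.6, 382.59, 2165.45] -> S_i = 2.11*5.66^i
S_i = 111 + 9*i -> [111, 120, 129, 138, 147]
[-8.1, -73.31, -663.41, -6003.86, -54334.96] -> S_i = -8.10*9.05^i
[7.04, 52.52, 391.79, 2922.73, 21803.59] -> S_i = 7.04*7.46^i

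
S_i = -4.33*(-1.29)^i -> [-4.33, 5.59, -7.21, 9.3, -11.99]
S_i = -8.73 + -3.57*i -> [-8.73, -12.3, -15.87, -19.44, -23.01]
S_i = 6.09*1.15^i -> [6.09, 7.0, 8.05, 9.26, 10.65]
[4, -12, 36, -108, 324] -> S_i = 4*-3^i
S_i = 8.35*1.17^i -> [8.35, 9.77, 11.43, 13.37, 15.65]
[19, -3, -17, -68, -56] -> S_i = Random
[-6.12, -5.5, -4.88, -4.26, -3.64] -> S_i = -6.12 + 0.62*i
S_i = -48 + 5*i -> [-48, -43, -38, -33, -28]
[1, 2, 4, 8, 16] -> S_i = 1*2^i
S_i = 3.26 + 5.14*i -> [3.26, 8.4, 13.54, 18.68, 23.82]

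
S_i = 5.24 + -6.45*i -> [5.24, -1.21, -7.66, -14.11, -20.56]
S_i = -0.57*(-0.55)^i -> [-0.57, 0.31, -0.17, 0.09, -0.05]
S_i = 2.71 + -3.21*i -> [2.71, -0.5, -3.71, -6.92, -10.13]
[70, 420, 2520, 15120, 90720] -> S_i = 70*6^i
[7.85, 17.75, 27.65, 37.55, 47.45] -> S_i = 7.85 + 9.90*i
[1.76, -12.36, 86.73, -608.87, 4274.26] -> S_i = 1.76*(-7.02)^i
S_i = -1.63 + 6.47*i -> [-1.63, 4.84, 11.31, 17.78, 24.25]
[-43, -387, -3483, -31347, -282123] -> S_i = -43*9^i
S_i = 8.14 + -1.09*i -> [8.14, 7.05, 5.96, 4.87, 3.78]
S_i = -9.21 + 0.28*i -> [-9.21, -8.93, -8.65, -8.37, -8.09]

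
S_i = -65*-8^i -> [-65, 520, -4160, 33280, -266240]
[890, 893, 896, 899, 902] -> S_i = 890 + 3*i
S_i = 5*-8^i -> [5, -40, 320, -2560, 20480]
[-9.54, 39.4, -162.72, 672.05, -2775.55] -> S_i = -9.54*(-4.13)^i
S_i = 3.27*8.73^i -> [3.27, 28.55, 249.22, 2175.66, 18993.49]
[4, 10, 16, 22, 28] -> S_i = 4 + 6*i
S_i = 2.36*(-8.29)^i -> [2.36, -19.56, 162.19, -1344.55, 11146.28]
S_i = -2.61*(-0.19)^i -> [-2.61, 0.5, -0.09, 0.02, -0.0]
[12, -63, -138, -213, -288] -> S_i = 12 + -75*i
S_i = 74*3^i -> [74, 222, 666, 1998, 5994]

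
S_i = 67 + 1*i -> [67, 68, 69, 70, 71]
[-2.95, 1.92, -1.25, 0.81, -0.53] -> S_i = -2.95*(-0.65)^i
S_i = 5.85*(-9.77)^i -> [5.85, -57.15, 558.4, -5455.56, 53300.85]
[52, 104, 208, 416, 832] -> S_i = 52*2^i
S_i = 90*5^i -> [90, 450, 2250, 11250, 56250]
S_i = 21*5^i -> [21, 105, 525, 2625, 13125]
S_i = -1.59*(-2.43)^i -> [-1.59, 3.86, -9.39, 22.81, -55.44]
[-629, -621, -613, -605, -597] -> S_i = -629 + 8*i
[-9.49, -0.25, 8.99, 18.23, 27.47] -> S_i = -9.49 + 9.24*i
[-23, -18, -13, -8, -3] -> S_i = -23 + 5*i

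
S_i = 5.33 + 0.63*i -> [5.33, 5.96, 6.59, 7.22, 7.85]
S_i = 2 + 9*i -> [2, 11, 20, 29, 38]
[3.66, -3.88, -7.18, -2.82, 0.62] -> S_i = Random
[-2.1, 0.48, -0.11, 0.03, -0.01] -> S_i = -2.10*(-0.23)^i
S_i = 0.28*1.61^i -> [0.28, 0.45, 0.73, 1.17, 1.88]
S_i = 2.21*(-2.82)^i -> [2.21, -6.23, 17.57, -49.56, 139.76]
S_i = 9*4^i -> [9, 36, 144, 576, 2304]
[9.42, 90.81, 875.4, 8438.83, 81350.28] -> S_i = 9.42*9.64^i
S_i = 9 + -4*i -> [9, 5, 1, -3, -7]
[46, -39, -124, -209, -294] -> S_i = 46 + -85*i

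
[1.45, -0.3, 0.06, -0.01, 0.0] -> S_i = 1.45*(-0.21)^i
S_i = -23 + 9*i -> [-23, -14, -5, 4, 13]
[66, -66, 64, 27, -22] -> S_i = Random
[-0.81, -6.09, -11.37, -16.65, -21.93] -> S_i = -0.81 + -5.28*i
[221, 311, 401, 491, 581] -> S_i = 221 + 90*i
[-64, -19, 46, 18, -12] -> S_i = Random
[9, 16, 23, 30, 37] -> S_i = 9 + 7*i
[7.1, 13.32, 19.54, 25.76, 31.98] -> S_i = 7.10 + 6.22*i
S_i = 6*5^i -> [6, 30, 150, 750, 3750]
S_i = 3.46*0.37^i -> [3.46, 1.28, 0.47, 0.18, 0.06]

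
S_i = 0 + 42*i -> [0, 42, 84, 126, 168]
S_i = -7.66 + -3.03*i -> [-7.66, -10.69, -13.72, -16.75, -19.78]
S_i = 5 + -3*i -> [5, 2, -1, -4, -7]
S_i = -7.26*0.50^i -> [-7.26, -3.63, -1.82, -0.91, -0.45]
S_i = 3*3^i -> [3, 9, 27, 81, 243]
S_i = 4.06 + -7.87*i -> [4.06, -3.81, -11.68, -19.55, -27.42]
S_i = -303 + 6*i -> [-303, -297, -291, -285, -279]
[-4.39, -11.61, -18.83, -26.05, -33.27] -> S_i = -4.39 + -7.22*i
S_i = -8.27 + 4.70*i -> [-8.27, -3.57, 1.13, 5.83, 10.53]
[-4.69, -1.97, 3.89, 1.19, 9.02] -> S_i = Random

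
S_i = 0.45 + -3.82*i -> [0.45, -3.37, -7.19, -11.01, -14.83]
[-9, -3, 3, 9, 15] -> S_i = -9 + 6*i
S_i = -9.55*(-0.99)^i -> [-9.55, 9.45, -9.36, 9.27, -9.17]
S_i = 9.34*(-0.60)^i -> [9.34, -5.6, 3.36, -2.02, 1.21]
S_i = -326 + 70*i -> [-326, -256, -186, -116, -46]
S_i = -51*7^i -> [-51, -357, -2499, -17493, -122451]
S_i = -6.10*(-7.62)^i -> [-6.1, 46.48, -354.19, 2698.95, -20565.99]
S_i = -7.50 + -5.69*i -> [-7.5, -13.19, -18.88, -24.57, -30.26]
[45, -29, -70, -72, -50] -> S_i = Random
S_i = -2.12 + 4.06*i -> [-2.12, 1.94, 6.0, 10.06, 14.12]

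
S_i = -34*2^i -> [-34, -68, -136, -272, -544]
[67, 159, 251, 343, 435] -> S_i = 67 + 92*i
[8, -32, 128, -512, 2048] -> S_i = 8*-4^i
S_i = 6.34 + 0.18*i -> [6.34, 6.52, 6.7, 6.88, 7.06]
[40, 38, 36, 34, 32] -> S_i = 40 + -2*i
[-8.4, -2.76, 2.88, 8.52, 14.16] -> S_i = -8.40 + 5.64*i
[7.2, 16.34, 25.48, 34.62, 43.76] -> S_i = 7.20 + 9.14*i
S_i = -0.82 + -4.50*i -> [-0.82, -5.32, -9.82, -14.32, -18.82]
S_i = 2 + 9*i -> [2, 11, 20, 29, 38]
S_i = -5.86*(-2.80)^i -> [-5.86, 16.41, -45.94, 128.64, -360.19]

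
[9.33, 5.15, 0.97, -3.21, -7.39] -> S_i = 9.33 + -4.18*i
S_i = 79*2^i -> [79, 158, 316, 632, 1264]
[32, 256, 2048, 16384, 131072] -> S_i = 32*8^i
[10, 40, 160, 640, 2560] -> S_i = 10*4^i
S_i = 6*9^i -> [6, 54, 486, 4374, 39366]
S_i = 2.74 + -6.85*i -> [2.74, -4.11, -10.96, -17.81, -24.66]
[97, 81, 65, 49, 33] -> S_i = 97 + -16*i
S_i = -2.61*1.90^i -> [-2.61, -4.96, -9.42, -17.9, -34.01]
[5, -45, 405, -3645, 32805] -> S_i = 5*-9^i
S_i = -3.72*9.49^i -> [-3.72, -35.3, -335.02, -3179.37, -30172.26]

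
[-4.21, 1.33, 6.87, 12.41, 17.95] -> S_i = -4.21 + 5.54*i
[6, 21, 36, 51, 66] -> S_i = 6 + 15*i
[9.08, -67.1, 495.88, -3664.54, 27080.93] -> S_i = 9.08*(-7.39)^i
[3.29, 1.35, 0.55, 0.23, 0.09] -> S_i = 3.29*0.41^i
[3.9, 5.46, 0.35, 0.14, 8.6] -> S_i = Random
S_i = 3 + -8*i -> [3, -5, -13, -21, -29]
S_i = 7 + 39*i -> [7, 46, 85, 124, 163]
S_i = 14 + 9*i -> [14, 23, 32, 41, 50]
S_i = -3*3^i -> [-3, -9, -27, -81, -243]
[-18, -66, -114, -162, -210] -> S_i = -18 + -48*i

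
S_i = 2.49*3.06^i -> [2.49, 7.62, 23.32, 71.35, 218.32]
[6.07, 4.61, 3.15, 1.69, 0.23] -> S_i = 6.07 + -1.46*i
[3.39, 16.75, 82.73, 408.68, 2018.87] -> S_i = 3.39*4.94^i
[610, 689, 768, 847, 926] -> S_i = 610 + 79*i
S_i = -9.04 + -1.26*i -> [-9.04, -10.3, -11.56, -12.82, -14.08]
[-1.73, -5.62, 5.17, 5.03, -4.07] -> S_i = Random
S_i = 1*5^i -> [1, 5, 25, 125, 625]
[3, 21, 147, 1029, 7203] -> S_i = 3*7^i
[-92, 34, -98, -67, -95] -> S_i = Random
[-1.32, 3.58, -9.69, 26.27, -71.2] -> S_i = -1.32*(-2.71)^i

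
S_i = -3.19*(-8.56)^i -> [-3.19, 27.31, -233.74, 2000.84, -17127.18]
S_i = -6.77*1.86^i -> [-6.77, -12.59, -23.42, -43.56, -81.03]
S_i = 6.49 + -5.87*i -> [6.49, 0.62, -5.25, -11.12, -16.99]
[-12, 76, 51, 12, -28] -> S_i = Random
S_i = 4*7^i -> [4, 28, 196, 1372, 9604]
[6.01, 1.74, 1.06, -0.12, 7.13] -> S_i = Random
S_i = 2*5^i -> [2, 10, 50, 250, 1250]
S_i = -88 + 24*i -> [-88, -64, -40, -16, 8]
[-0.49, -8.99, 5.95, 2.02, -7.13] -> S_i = Random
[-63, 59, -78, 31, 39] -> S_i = Random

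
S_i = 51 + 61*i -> [51, 112, 173, 234, 295]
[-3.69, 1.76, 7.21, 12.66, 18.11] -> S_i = -3.69 + 5.45*i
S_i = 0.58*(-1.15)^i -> [0.58, -0.67, 0.77, -0.88, 1.01]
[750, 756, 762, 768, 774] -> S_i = 750 + 6*i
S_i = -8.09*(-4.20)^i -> [-8.09, 33.98, -142.71, 599.37, -2517.36]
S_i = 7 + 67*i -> [7, 74, 141, 208, 275]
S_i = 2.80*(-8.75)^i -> [2.8, -24.5, 214.38, -1875.78, 16413.09]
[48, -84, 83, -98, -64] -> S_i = Random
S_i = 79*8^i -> [79, 632, 5056, 40448, 323584]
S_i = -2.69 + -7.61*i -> [-2.69, -10.3, -17.91, -25.52, -33.13]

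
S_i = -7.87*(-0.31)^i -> [-7.87, 2.44, -0.76, 0.23, -0.07]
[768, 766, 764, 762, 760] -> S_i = 768 + -2*i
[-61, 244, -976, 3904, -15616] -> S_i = -61*-4^i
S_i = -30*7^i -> [-30, -210, -1470, -10290, -72030]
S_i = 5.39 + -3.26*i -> [5.39, 2.13, -1.13, -4.39, -7.65]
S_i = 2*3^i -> [2, 6, 18, 54, 162]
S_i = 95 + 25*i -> [95, 120, 145, 170, 195]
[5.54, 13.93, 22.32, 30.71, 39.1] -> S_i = 5.54 + 8.39*i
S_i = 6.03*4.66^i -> [6.03, 28.1, 130.95, 610.2, 2843.55]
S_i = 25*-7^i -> [25, -175, 1225, -8575, 60025]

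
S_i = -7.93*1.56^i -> [-7.93, -12.37, -19.3, -30.11, -46.96]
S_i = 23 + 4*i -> [23, 27, 31, 35, 39]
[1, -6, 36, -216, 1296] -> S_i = 1*-6^i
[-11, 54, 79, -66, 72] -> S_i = Random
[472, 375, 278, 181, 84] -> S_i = 472 + -97*i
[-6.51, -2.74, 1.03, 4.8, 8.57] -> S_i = -6.51 + 3.77*i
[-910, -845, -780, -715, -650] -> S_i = -910 + 65*i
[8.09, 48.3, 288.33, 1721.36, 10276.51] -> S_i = 8.09*5.97^i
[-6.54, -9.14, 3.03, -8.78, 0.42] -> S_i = Random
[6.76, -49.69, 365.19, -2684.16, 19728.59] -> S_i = 6.76*(-7.35)^i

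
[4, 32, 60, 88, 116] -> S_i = 4 + 28*i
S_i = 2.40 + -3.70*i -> [2.4, -1.3, -5.0, -8.7, -12.4]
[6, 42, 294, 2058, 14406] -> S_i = 6*7^i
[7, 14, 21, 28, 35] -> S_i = 7 + 7*i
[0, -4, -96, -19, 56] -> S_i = Random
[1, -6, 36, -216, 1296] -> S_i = 1*-6^i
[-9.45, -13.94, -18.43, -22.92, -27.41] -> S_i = -9.45 + -4.49*i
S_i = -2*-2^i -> [-2, 4, -8, 16, -32]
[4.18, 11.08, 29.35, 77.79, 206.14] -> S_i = 4.18*2.65^i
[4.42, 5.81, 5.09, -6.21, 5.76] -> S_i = Random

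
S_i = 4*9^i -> [4, 36, 324, 2916, 26244]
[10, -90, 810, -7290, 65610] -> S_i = 10*-9^i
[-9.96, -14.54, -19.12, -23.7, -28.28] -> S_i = -9.96 + -4.58*i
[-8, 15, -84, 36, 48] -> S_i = Random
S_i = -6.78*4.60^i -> [-6.78, -31.19, -143.46, -659.94, -3035.72]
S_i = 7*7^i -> [7, 49, 343, 2401, 16807]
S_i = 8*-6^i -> [8, -48, 288, -1728, 10368]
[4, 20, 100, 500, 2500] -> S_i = 4*5^i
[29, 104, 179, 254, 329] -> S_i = 29 + 75*i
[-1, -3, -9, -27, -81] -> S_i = -1*3^i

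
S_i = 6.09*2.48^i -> [6.09, 15.1, 37.46, 92.89, 230.37]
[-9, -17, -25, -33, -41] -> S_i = -9 + -8*i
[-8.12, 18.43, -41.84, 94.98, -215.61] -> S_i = -8.12*(-2.27)^i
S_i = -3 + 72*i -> [-3, 69, 141, 213, 285]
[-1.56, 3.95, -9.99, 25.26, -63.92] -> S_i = -1.56*(-2.53)^i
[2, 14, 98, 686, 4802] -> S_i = 2*7^i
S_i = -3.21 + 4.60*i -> [-3.21, 1.39, 5.99, 10.59, 15.19]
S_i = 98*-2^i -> [98, -196, 392, -784, 1568]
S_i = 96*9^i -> [96, 864, 7776, 69984, 629856]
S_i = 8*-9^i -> [8, -72, 648, -5832, 52488]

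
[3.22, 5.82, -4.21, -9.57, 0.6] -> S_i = Random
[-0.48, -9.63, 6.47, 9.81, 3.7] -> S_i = Random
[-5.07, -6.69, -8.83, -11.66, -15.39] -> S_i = -5.07*1.32^i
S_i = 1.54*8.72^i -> [1.54, 13.43, 117.1, 1021.1, 8904.03]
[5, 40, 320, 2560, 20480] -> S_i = 5*8^i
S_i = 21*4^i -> [21, 84, 336, 1344, 5376]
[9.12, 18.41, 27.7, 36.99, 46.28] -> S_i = 9.12 + 9.29*i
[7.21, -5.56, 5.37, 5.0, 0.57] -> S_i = Random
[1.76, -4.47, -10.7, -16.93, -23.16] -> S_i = 1.76 + -6.23*i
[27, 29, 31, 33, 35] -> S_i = 27 + 2*i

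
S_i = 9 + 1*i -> [9, 10, 11, 12, 13]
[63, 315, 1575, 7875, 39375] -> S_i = 63*5^i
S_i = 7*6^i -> [7, 42, 252, 1512, 9072]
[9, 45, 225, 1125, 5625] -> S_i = 9*5^i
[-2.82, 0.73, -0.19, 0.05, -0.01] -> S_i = -2.82*(-0.26)^i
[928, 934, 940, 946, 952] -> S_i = 928 + 6*i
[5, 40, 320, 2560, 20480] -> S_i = 5*8^i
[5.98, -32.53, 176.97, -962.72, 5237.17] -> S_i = 5.98*(-5.44)^i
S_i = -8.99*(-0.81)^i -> [-8.99, 7.28, -5.9, 4.78, -3.87]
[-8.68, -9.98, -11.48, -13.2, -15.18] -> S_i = -8.68*1.15^i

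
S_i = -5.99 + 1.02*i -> [-5.99, -4.97, -3.95, -2.93, -1.91]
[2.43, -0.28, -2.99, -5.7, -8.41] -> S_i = 2.43 + -2.71*i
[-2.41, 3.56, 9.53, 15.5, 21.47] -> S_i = -2.41 + 5.97*i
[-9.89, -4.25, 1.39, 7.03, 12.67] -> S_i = -9.89 + 5.64*i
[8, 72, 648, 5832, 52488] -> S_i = 8*9^i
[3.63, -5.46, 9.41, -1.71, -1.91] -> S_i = Random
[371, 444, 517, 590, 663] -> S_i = 371 + 73*i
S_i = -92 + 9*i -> [-92, -83, -74, -65, -56]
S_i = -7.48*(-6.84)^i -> [-7.48, 51.16, -349.96, 2393.7, -16372.91]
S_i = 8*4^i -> [8, 32, 128, 512, 2048]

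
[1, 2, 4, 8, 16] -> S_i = 1*2^i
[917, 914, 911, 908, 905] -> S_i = 917 + -3*i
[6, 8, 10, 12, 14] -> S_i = 6 + 2*i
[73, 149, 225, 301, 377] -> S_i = 73 + 76*i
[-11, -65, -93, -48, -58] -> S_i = Random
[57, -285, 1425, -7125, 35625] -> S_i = 57*-5^i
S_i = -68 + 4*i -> [-68, -64, -60, -56, -52]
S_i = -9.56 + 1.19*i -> [-9.56, -8.37, -7.18, -5.99, -4.8]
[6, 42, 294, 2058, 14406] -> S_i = 6*7^i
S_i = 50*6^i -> [50, 300, 1800, 10800, 64800]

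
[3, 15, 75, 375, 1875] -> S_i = 3*5^i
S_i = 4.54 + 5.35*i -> [4.54, 9.89, 15.24, 20.59, 25.94]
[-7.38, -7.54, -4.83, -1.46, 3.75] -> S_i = Random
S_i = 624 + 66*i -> [624, 690, 756, 822, 888]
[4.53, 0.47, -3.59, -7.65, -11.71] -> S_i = 4.53 + -4.06*i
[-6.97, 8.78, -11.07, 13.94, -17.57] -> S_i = -6.97*(-1.26)^i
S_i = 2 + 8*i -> [2, 10, 18, 26, 34]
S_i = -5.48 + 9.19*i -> [-5.48, 3.71, 12.9, 22.09, 31.28]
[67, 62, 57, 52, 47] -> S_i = 67 + -5*i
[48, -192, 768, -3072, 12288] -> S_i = 48*-4^i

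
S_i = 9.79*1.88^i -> [9.79, 18.41, 34.6, 65.05, 122.3]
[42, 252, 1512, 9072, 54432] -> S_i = 42*6^i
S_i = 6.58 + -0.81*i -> [6.58, 5.77, 4.96, 4.15, 3.34]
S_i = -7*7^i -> [-7, -49, -343, -2401, -16807]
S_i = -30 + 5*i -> [-30, -25, -20, -15, -10]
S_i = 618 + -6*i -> [618, 612, 606, 600, 594]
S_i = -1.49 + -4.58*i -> [-1.49, -6.07, -10.65, -15.23, -19.81]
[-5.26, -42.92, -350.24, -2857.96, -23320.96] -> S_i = -5.26*8.16^i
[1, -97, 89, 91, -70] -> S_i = Random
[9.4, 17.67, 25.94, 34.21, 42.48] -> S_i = 9.40 + 8.27*i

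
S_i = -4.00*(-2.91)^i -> [-4.0, 11.64, -33.87, 98.57, -286.83]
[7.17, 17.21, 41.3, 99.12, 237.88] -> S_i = 7.17*2.40^i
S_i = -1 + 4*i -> [-1, 3, 7, 11, 15]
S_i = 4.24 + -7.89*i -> [4.24, -3.65, -11.54, -19.43, -27.32]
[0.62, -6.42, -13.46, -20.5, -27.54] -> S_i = 0.62 + -7.04*i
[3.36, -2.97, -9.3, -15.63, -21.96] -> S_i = 3.36 + -6.33*i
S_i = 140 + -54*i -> [140, 86, 32, -22, -76]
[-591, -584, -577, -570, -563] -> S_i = -591 + 7*i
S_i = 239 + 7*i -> [239, 246, 253, 260, 267]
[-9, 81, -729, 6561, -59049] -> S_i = -9*-9^i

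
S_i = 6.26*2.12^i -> [6.26, 13.27, 28.13, 59.65, 126.45]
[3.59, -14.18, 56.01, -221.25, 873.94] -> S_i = 3.59*(-3.95)^i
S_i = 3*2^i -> [3, 6, 12, 24, 48]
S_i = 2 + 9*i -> [2, 11, 20, 29, 38]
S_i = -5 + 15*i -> [-5, 10, 25, 40, 55]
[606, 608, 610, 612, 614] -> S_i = 606 + 2*i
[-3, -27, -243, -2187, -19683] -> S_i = -3*9^i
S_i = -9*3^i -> [-9, -27, -81, -243, -729]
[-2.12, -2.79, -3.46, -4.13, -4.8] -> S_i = -2.12 + -0.67*i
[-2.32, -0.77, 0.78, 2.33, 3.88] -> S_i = -2.32 + 1.55*i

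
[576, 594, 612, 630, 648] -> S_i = 576 + 18*i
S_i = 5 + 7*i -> [5, 12, 19, 26, 33]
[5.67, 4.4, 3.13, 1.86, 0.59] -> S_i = 5.67 + -1.27*i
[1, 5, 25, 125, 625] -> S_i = 1*5^i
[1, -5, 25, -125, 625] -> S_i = 1*-5^i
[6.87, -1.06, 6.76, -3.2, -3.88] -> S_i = Random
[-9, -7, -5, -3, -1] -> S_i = -9 + 2*i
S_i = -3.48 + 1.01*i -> [-3.48, -2.47, -1.46, -0.45, 0.56]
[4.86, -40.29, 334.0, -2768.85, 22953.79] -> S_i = 4.86*(-8.29)^i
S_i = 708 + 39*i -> [708, 747, 786, 825, 864]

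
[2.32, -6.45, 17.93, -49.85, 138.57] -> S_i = 2.32*(-2.78)^i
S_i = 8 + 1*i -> [8, 9, 10, 11, 12]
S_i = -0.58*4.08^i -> [-0.58, -2.37, -9.65, -39.39, -160.72]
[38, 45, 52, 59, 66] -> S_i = 38 + 7*i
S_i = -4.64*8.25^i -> [-4.64, -38.28, -315.81, -2605.43, -21494.82]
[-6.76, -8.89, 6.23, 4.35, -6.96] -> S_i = Random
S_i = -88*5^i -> [-88, -440, -2200, -11000, -55000]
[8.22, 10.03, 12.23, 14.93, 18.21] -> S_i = 8.22*1.22^i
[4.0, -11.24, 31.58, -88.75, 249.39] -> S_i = 4.00*(-2.81)^i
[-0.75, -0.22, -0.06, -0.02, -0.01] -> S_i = -0.75*0.29^i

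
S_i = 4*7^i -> [4, 28, 196, 1372, 9604]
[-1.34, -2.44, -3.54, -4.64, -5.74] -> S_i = -1.34 + -1.10*i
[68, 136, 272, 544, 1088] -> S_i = 68*2^i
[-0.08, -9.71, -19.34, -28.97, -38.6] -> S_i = -0.08 + -9.63*i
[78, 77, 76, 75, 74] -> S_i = 78 + -1*i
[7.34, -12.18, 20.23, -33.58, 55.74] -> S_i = 7.34*(-1.66)^i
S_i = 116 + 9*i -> [116, 125, 134, 143, 152]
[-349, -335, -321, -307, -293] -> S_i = -349 + 14*i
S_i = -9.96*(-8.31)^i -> [-9.96, 82.77, -687.8, 5715.61, -47496.7]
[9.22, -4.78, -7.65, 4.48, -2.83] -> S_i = Random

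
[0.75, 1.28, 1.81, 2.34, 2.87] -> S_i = 0.75 + 0.53*i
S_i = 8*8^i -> [8, 64, 512, 4096, 32768]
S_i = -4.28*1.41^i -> [-4.28, -6.03, -8.51, -12.0, -16.92]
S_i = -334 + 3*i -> [-334, -331, -328, -325, -322]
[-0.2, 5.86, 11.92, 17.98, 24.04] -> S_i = -0.20 + 6.06*i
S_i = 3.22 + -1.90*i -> [3.22, 1.32, -0.58, -2.48, -4.38]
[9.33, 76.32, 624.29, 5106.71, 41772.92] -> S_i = 9.33*8.18^i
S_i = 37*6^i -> [37, 222, 1332, 7992, 47952]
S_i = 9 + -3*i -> [9, 6, 3, 0, -3]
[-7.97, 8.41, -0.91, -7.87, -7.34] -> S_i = Random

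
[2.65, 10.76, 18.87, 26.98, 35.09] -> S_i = 2.65 + 8.11*i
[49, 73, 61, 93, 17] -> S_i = Random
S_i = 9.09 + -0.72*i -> [9.09, 8.37, 7.65, 6.93, 6.21]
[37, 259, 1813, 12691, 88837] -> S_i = 37*7^i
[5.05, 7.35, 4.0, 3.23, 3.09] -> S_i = Random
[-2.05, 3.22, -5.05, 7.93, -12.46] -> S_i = -2.05*(-1.57)^i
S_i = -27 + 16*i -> [-27, -11, 5, 21, 37]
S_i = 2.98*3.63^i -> [2.98, 10.82, 39.27, 142.54, 517.42]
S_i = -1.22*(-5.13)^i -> [-1.22, 6.26, -32.11, 164.71, -844.95]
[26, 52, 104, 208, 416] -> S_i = 26*2^i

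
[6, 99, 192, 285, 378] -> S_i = 6 + 93*i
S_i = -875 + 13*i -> [-875, -862, -849, -836, -823]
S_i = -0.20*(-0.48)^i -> [-0.2, 0.1, -0.05, 0.02, -0.01]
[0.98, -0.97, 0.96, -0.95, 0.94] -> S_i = 0.98*(-0.99)^i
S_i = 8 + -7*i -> [8, 1, -6, -13, -20]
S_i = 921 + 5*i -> [921, 926, 931, 936, 941]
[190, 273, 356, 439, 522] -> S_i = 190 + 83*i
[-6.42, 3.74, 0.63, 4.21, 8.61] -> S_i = Random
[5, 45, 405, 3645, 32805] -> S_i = 5*9^i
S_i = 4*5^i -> [4, 20, 100, 500, 2500]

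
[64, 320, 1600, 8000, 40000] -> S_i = 64*5^i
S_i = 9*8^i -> [9, 72, 576, 4608, 36864]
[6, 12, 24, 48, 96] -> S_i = 6*2^i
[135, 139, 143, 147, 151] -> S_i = 135 + 4*i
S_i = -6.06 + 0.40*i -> [-6.06, -5.66, -5.26, -4.86, -4.46]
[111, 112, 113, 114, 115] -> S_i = 111 + 1*i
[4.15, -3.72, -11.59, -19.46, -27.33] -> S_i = 4.15 + -7.87*i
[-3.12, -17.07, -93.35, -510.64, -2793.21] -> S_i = -3.12*5.47^i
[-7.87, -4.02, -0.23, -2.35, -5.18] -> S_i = Random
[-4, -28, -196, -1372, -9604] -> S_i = -4*7^i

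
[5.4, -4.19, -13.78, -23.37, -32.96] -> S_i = 5.40 + -9.59*i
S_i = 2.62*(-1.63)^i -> [2.62, -4.27, 6.96, -11.35, 18.49]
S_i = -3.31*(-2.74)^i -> [-3.31, 9.07, -24.85, 68.09, -186.57]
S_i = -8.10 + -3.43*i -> [-8.1, -11.53, -14.96, -18.39, -21.82]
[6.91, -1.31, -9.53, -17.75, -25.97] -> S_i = 6.91 + -8.22*i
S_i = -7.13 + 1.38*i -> [-7.13, -5.75, -4.37, -2.99, -1.61]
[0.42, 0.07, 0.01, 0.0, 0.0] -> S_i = 0.42*0.16^i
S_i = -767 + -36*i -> [-767, -803, -839, -875, -911]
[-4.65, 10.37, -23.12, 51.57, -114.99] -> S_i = -4.65*(-2.23)^i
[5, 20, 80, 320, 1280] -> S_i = 5*4^i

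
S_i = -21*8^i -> [-21, -168, -1344, -10752, -86016]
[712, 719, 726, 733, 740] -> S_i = 712 + 7*i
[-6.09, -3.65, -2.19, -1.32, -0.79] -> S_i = -6.09*0.60^i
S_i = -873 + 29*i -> [-873, -844, -815, -786, -757]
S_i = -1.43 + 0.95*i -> [-1.43, -0.48, 0.47, 1.42, 2.37]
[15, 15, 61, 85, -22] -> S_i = Random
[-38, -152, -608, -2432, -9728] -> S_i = -38*4^i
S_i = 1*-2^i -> [1, -2, 4, -8, 16]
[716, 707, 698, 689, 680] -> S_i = 716 + -9*i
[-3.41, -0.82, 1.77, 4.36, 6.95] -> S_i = -3.41 + 2.59*i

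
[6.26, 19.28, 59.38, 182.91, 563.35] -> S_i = 6.26*3.08^i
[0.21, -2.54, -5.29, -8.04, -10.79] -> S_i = 0.21 + -2.75*i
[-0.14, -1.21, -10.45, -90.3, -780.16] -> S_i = -0.14*8.64^i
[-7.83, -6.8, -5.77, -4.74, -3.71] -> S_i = -7.83 + 1.03*i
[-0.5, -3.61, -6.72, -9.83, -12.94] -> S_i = -0.50 + -3.11*i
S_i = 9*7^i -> [9, 63, 441, 3087, 21609]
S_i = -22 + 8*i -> [-22, -14, -6, 2, 10]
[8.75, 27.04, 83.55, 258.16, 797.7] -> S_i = 8.75*3.09^i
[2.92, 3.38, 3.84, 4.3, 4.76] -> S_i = 2.92 + 0.46*i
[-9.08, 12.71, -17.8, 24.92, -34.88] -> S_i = -9.08*(-1.40)^i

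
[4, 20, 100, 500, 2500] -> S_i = 4*5^i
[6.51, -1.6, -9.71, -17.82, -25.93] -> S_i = 6.51 + -8.11*i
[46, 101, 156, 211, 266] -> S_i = 46 + 55*i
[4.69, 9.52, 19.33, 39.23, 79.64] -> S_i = 4.69*2.03^i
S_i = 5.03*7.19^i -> [5.03, 36.17, 260.03, 1869.63, 13442.61]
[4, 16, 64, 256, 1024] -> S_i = 4*4^i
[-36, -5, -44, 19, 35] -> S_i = Random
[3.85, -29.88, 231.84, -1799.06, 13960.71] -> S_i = 3.85*(-7.76)^i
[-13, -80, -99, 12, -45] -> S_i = Random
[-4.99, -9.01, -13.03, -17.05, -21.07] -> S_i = -4.99 + -4.02*i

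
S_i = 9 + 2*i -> [9, 11, 13, 15, 17]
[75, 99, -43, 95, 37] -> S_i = Random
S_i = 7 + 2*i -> [7, 9, 11, 13, 15]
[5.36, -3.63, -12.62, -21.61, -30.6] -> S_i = 5.36 + -8.99*i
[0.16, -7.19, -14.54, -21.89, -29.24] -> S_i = 0.16 + -7.35*i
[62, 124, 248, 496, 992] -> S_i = 62*2^i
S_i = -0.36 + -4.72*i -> [-0.36, -5.08, -9.8, -14.52, -19.24]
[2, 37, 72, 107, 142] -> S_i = 2 + 35*i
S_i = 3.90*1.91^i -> [3.9, 7.45, 14.23, 27.17, 51.9]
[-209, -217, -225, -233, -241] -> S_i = -209 + -8*i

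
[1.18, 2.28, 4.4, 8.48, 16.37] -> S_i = 1.18*1.93^i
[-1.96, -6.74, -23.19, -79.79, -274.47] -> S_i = -1.96*3.44^i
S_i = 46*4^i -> [46, 184, 736, 2944, 11776]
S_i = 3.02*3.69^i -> [3.02, 11.14, 41.12, 151.74, 559.9]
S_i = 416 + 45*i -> [416, 461, 506, 551, 596]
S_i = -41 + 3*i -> [-41, -38, -35, -32, -29]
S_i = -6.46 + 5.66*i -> [-6.46, -0.8, 4.86, 10.52, 16.18]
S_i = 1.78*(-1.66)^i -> [1.78, -2.95, 4.9, -8.14, 13.52]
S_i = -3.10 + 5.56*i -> [-3.1, 2.46, 8.02, 13.58, 19.14]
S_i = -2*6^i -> [-2, -12, -72, -432, -2592]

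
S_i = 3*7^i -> [3, 21, 147, 1029, 7203]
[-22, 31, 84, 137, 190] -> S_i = -22 + 53*i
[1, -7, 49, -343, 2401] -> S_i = 1*-7^i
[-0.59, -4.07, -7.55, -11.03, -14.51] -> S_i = -0.59 + -3.48*i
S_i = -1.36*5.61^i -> [-1.36, -7.63, -42.8, -240.12, -1347.07]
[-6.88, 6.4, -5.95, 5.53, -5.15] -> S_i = -6.88*(-0.93)^i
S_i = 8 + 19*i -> [8, 27, 46, 65, 84]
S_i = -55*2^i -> [-55, -110, -220, -440, -880]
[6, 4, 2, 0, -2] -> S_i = 6 + -2*i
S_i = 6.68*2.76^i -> [6.68, 18.44, 50.89, 140.44, 387.63]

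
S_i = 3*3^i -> [3, 9, 27, 81, 243]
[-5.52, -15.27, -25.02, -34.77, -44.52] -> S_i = -5.52 + -9.75*i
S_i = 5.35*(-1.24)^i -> [5.35, -6.63, 8.23, -10.2, 12.65]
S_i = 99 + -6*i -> [99, 93, 87, 81, 75]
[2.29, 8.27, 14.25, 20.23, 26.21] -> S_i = 2.29 + 5.98*i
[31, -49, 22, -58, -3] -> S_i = Random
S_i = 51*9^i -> [51, 459, 4131, 37179, 334611]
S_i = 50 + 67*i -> [50, 117, 184, 251, 318]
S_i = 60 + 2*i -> [60, 62, 64, 66, 68]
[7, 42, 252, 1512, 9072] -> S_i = 7*6^i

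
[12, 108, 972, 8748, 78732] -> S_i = 12*9^i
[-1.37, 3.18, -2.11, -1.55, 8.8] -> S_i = Random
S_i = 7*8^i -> [7, 56, 448, 3584, 28672]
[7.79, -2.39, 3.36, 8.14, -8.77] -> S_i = Random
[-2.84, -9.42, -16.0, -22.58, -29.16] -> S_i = -2.84 + -6.58*i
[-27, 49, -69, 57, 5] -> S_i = Random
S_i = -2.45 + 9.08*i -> [-2.45, 6.63, 15.71, 24.79, 33.87]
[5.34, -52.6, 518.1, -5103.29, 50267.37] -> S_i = 5.34*(-9.85)^i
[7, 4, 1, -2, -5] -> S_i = 7 + -3*i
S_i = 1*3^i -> [1, 3, 9, 27, 81]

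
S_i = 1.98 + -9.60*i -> [1.98, -7.62, -17.22, -26.82, -36.42]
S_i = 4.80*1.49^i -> [4.8, 7.15, 10.66, 15.88, 23.66]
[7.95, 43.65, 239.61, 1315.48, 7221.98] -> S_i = 7.95*5.49^i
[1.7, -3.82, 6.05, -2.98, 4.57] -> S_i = Random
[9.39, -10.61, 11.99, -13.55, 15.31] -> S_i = 9.39*(-1.13)^i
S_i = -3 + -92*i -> [-3, -95, -187, -279, -371]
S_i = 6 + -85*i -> [6, -79, -164, -249, -334]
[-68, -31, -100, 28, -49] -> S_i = Random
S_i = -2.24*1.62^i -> [-2.24, -3.63, -5.88, -9.52, -15.43]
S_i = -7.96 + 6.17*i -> [-7.96, -1.79, 4.38, 10.55, 16.72]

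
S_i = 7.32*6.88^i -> [7.32, 50.36, 346.49, 2383.84, 16400.79]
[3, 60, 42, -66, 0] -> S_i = Random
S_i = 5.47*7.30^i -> [5.47, 39.93, 291.5, 2127.92, 15533.84]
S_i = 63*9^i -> [63, 567, 5103, 45927, 413343]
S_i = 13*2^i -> [13, 26, 52, 104, 208]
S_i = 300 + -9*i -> [300, 291, 282, 273, 264]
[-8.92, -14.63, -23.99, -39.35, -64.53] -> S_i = -8.92*1.64^i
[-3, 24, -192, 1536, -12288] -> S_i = -3*-8^i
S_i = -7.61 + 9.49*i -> [-7.61, 1.88, 11.37, 20.86, 30.35]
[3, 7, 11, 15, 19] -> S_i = 3 + 4*i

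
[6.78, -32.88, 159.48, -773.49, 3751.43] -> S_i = 6.78*(-4.85)^i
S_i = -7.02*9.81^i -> [-7.02, -68.87, -675.58, -6627.41, -65014.94]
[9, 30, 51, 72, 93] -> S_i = 9 + 21*i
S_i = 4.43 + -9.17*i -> [4.43, -4.74, -13.91, -23.08, -32.25]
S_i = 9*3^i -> [9, 27, 81, 243, 729]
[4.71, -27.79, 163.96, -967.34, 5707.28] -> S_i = 4.71*(-5.90)^i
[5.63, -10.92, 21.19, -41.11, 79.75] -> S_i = 5.63*(-1.94)^i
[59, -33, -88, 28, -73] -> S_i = Random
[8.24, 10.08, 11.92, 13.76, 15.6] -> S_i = 8.24 + 1.84*i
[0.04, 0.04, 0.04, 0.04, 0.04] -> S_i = 0.04*0.98^i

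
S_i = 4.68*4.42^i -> [4.68, 20.69, 91.43, 404.12, 1786.22]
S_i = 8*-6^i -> [8, -48, 288, -1728, 10368]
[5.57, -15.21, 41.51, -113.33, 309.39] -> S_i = 5.57*(-2.73)^i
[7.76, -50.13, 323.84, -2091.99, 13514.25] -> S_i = 7.76*(-6.46)^i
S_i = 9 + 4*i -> [9, 13, 17, 21, 25]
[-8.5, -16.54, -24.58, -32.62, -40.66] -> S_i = -8.50 + -8.04*i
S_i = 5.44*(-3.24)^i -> [5.44, -17.63, 57.11, -185.03, 599.49]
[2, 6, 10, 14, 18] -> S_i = 2 + 4*i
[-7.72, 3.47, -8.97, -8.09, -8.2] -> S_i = Random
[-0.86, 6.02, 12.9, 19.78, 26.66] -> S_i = -0.86 + 6.88*i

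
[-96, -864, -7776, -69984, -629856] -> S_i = -96*9^i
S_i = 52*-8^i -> [52, -416, 3328, -26624, 212992]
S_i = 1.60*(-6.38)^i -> [1.6, -10.21, 65.13, -415.51, 2650.96]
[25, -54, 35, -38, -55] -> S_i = Random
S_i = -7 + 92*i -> [-7, 85, 177, 269, 361]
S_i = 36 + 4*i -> [36, 40, 44, 48, 52]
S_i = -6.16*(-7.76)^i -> [-6.16, 47.8, -370.94, 2878.5, -22337.14]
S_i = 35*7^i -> [35, 245, 1715, 12005, 84035]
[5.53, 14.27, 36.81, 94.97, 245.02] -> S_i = 5.53*2.58^i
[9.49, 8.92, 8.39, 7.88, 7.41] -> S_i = 9.49*0.94^i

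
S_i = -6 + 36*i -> [-6, 30, 66, 102, 138]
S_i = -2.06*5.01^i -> [-2.06, -10.32, -51.71, -259.05, -1297.83]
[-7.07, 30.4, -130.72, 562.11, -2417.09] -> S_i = -7.07*(-4.30)^i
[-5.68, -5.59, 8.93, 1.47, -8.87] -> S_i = Random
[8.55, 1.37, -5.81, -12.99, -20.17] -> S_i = 8.55 + -7.18*i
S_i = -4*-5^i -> [-4, 20, -100, 500, -2500]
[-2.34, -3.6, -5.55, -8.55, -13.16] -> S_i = -2.34*1.54^i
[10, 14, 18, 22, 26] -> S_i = 10 + 4*i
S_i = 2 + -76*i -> [2, -74, -150, -226, -302]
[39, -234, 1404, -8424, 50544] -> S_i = 39*-6^i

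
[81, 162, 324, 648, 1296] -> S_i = 81*2^i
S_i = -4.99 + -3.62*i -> [-4.99, -8.61, -12.23, -15.85, -19.47]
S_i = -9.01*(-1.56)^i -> [-9.01, 14.06, -21.93, 34.21, -53.36]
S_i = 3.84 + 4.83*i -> [3.84, 8.67, 13.5, 18.33, 23.16]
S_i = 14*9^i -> [14, 126, 1134, 10206, 91854]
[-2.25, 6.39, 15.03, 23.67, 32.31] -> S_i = -2.25 + 8.64*i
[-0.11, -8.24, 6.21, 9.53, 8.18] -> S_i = Random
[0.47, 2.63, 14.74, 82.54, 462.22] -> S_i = 0.47*5.60^i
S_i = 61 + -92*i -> [61, -31, -123, -215, -307]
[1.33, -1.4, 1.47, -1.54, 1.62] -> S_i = 1.33*(-1.05)^i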